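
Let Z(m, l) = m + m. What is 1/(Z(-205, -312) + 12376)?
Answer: 1/11966 ≈ 8.3570e-5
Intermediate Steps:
Z(m, l) = 2*m
1/(Z(-205, -312) + 12376) = 1/(2*(-205) + 12376) = 1/(-410 + 12376) = 1/11966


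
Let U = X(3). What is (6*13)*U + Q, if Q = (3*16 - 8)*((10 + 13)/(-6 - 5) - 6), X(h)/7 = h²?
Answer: 50494/11 ≈ 4590.4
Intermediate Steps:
X(h) = 7*h²
U = 63 (U = 7*3² = 7*9 = 63)
Q = -3560/11 (Q = (48 - 8)*(23/(-11) - 6) = 40*(23*(-1/11) - 6) = 40*(-23/11 - 6) = 40*(-89/11) = -3560/11 ≈ -323.64)
(6*13)*U + Q = (6*13)*63 - 3560/11 = 78*63 - 3560/11 = 4914 - 3560/11 = 50494/11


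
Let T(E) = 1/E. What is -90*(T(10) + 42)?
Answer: -3789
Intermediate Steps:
-90*(T(10) + 42) = -90*(1/10 + 42) = -90*(⅒ + 42) = -90*421/10 = -3789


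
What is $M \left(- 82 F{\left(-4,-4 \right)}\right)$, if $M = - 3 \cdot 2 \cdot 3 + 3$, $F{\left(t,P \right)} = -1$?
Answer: $-1230$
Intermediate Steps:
$M = -15$ ($M = \left(-3\right) 6 + 3 = -18 + 3 = -15$)
$M \left(- 82 F{\left(-4,-4 \right)}\right) = - 15 \left(\left(-82\right) \left(-1\right)\right) = \left(-15\right) 82 = -1230$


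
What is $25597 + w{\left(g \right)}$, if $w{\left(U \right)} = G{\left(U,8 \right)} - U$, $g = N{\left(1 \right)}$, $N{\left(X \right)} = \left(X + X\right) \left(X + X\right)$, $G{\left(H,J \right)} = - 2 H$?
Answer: $25585$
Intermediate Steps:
$N{\left(X \right)} = 4 X^{2}$ ($N{\left(X \right)} = 2 X 2 X = 4 X^{2}$)
$g = 4$ ($g = 4 \cdot 1^{2} = 4 \cdot 1 = 4$)
$w{\left(U \right)} = - 3 U$ ($w{\left(U \right)} = - 2 U - U = - 3 U$)
$25597 + w{\left(g \right)} = 25597 - 12 = 25585$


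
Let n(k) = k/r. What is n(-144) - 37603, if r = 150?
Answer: -940099/25 ≈ -37604.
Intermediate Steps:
n(k) = k/150
n(-144) - 37603 = (1/150)*(-144) - 37603 = -24/25 - 37603 = -940099/25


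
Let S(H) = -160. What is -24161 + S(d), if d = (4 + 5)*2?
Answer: -24321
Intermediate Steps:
d = 18 (d = 9*2 = 18)
-24161 + S(d) = -24161 - 160 = -24321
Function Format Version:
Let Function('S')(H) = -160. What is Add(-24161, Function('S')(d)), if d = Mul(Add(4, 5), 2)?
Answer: -24321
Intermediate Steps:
d = 18 (d = Mul(9, 2) = 18)
Add(-24161, Function('S')(d)) = Add(-24161, -160) = -24321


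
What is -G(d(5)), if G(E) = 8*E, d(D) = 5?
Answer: -40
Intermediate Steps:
-G(d(5)) = -8*5 = -1*40 = -40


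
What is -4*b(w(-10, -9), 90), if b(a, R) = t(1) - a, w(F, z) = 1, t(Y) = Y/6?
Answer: 10/3 ≈ 3.3333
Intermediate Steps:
t(Y) = Y/6 (t(Y) = Y*(1/6) = Y/6)
b(a, R) = 1/6 - a (b(a, R) = (1/6)*1 - a = 1/6 - a)
-4*b(w(-10, -9), 90) = -4*(1/6 - 1*1) = -4*(1/6 - 1) = -4*(-5/6) = 10/3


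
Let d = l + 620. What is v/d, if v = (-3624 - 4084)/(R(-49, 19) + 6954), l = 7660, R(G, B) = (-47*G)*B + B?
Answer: -1927/105011100 ≈ -1.8350e-5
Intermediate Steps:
R(G, B) = B - 47*B*G (R(G, B) = -47*B*G + B = B - 47*B*G)
d = 8280 (d = 7660 + 620 = 8280)
v = -3854/25365 (v = (-3624 - 4084)/(19*(1 - 47*(-49)) + 6954) = -7708/(19*(1 + 2303) + 6954) = -7708/(19*2304 + 6954) = -7708/(43776 + 6954) = -7708/50730 = -7708*1/50730 = -3854/25365 ≈ -0.15194)
v/d = -3854/25365/8280 = -3854/25365*1/8280 = -1927/105011100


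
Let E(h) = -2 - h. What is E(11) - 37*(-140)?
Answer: 5167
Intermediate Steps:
E(11) - 37*(-140) = (-2 - 1*11) - 37*(-140) = (-2 - 11) + 5180 = -13 + 5180 = 5167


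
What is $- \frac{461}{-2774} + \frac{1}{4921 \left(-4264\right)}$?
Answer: $\frac{254558595}{1531769512} \approx 0.16619$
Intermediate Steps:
$- \frac{461}{-2774} + \frac{1}{4921 \left(-4264\right)} = \left(-461\right) \left(- \frac{1}{2774}\right) + \frac{1}{4921} \left(- \frac{1}{4264}\right) = \frac{461}{2774} - \frac{1}{20983144} = \frac{254558595}{1531769512}$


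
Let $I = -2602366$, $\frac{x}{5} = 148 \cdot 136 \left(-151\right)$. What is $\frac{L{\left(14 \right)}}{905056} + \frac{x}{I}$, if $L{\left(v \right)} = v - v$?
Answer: $\frac{7598320}{1301183} \approx 5.8395$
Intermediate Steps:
$x = -15196640$ ($x = 5 \cdot 148 \cdot 136 \left(-151\right) = 5 \cdot 20128 \left(-151\right) = 5 \left(-3039328\right) = -15196640$)
$L{\left(v \right)} = 0$
$\frac{L{\left(14 \right)}}{905056} + \frac{x}{I} = \frac{0}{905056} - \frac{15196640}{-2602366} = 0 \cdot \frac{1}{905056} - - \frac{7598320}{1301183} = 0 + \frac{7598320}{1301183} = \frac{7598320}{1301183}$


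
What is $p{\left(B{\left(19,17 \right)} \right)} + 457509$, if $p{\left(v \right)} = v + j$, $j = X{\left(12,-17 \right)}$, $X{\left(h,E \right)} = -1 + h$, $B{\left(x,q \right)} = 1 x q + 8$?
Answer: $457851$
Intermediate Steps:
$B{\left(x,q \right)} = 8 + q x$ ($B{\left(x,q \right)} = x q + 8 = q x + 8 = 8 + q x$)
$j = 11$ ($j = -1 + 12 = 11$)
$p{\left(v \right)} = 11 + v$ ($p{\left(v \right)} = v + 11 = 11 + v$)
$p{\left(B{\left(19,17 \right)} \right)} + 457509 = \left(11 + \left(8 + 17 \cdot 19\right)\right) + 457509 = \left(11 + \left(8 + 323\right)\right) + 457509 = \left(11 + 331\right) + 457509 = 342 + 457509 = 457851$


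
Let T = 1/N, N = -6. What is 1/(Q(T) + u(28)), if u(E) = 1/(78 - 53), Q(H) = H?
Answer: -150/19 ≈ -7.8947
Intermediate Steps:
T = -⅙ (T = 1/(-6) = -⅙ ≈ -0.16667)
u(E) = 1/25
1/(Q(T) + u(28)) = 1/(-⅙ + 1/25) = 1/(-19/150) = -150/19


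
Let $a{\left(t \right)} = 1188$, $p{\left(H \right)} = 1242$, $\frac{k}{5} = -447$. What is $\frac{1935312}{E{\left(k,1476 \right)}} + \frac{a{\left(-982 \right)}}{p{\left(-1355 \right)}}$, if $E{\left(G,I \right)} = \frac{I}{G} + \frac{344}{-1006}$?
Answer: $- \frac{1042516375613}{539948} \approx -1.9308 \cdot 10^{6}$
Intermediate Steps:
$k = -2235$ ($k = 5 \left(-447\right) = -2235$)
$E{\left(G,I \right)} = - \frac{172}{503} + \frac{I}{G}$ ($E{\left(G,I \right)} = \frac{I}{G} + 344 \left(- \frac{1}{1006}\right) = \frac{I}{G} - \frac{172}{503} = - \frac{172}{503} + \frac{I}{G}$)
$\frac{1935312}{E{\left(k,1476 \right)}} + \frac{a{\left(-982 \right)}}{p{\left(-1355 \right)}} = \frac{1935312}{- \frac{172}{503} + \frac{1476}{-2235}} + \frac{1188}{1242} = \frac{1935312}{- \frac{172}{503} + 1476 \left(- \frac{1}{2235}\right)} + 1188 \cdot \frac{1}{1242} = \frac{1935312}{- \frac{172}{503} - \frac{492}{745}} + \frac{22}{23} = \frac{1935312}{- \frac{375616}{374735}} + \frac{22}{23} = 1935312 \left(- \frac{374735}{375616}\right) + \frac{22}{23} = - \frac{45326821395}{23476} + \frac{22}{23} = - \frac{1042516375613}{539948}$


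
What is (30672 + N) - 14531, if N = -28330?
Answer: -12189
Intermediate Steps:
(30672 + N) - 14531 = (30672 - 28330) - 14531 = 2342 - 14531 = -12189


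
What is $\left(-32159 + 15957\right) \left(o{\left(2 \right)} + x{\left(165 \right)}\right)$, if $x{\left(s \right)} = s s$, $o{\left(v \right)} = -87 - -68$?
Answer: $-440791612$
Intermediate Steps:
$o{\left(v \right)} = -19$ ($o{\left(v \right)} = -87 + 68 = -19$)
$x{\left(s \right)} = s^{2}$
$\left(-32159 + 15957\right) \left(o{\left(2 \right)} + x{\left(165 \right)}\right) = \left(-32159 + 15957\right) \left(-19 + 165^{2}\right) = - 16202 \left(-19 + 27225\right) = \left(-16202\right) 27206 = -440791612$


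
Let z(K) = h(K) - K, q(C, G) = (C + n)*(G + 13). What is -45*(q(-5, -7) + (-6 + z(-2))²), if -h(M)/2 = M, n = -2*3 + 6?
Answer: 1350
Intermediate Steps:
n = 0 (n = -6 + 6 = 0)
q(C, G) = C*(13 + G) (q(C, G) = (C + 0)*(G + 13) = C*(13 + G))
h(M) = -2*M
z(K) = -3*K (z(K) = -2*K - K = -3*K)
-45*(q(-5, -7) + (-6 + z(-2))²) = -45*(-5*(13 - 7) + (-6 - 3*(-2))²) = -45*(-5*6 + (-6 + 6)²) = -45*(-30 + 0²) = -45*(-30 + 0) = -45*(-30) = 1350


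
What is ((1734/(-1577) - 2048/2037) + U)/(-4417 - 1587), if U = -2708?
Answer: 4352901473/9643471698 ≈ 0.45138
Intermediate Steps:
((1734/(-1577) - 2048/2037) + U)/(-4417 - 1587) = ((1734/(-1577) - 2048/2037) - 2708)/(-4417 - 1587) = ((1734*(-1/1577) - 2048*1/2037) - 2708)/(-6004) = ((-1734/1577 - 2048/2037) - 2708)*(-1/6004) = (-6761854/3212349 - 2708)*(-1/6004) = -8705802946/3212349*(-1/6004) = 4352901473/9643471698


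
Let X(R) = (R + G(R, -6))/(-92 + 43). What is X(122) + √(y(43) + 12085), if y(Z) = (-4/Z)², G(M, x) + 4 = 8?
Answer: -18/7 + √22345181/43 ≈ 107.36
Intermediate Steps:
G(M, x) = 4 (G(M, x) = -4 + 8 = 4)
X(R) = -4/49 - R/49 (X(R) = (R + 4)/(-92 + 43) = (4 + R)/(-49) = (4 + R)*(-1/49) = -4/49 - R/49)
y(Z) = 16/Z²
X(122) + √(y(43) + 12085) = (-4/49 - 1/49*122) + √(16/43² + 12085) = (-4/49 - 122/49) + √(16*(1/1849) + 12085) = -18/7 + √(16/1849 + 12085) = -18/7 + √(22345181/1849) = -18/7 + √22345181/43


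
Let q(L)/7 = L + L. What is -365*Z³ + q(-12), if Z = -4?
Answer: 23192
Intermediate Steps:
q(L) = 14*L (q(L) = 7*(L + L) = 7*(2*L) = 14*L)
-365*Z³ + q(-12) = -365*(-4)³ + 14*(-12) = -365*(-64) - 168 = 23360 - 168 = 23192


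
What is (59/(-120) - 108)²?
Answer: 169494361/14400 ≈ 11770.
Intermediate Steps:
(59/(-120) - 108)² = (59*(-1/120) - 108)² = (-59/120 - 108)² = (-13019/120)² = 169494361/14400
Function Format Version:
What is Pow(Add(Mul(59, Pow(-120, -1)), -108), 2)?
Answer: Rational(169494361, 14400) ≈ 11770.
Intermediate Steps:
Pow(Add(Mul(59, Pow(-120, -1)), -108), 2) = Pow(Add(Mul(59, Rational(-1, 120)), -108), 2) = Pow(Add(Rational(-59, 120), -108), 2) = Pow(Rational(-13019, 120), 2) = Rational(169494361, 14400)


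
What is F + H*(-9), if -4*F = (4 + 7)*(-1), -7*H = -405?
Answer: -14503/28 ≈ -517.96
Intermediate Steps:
H = 405/7 (H = -⅐*(-405) = 405/7 ≈ 57.857)
F = 11/4 (F = -(4 + 7)*(-1)/4 = -11*(-1)/4 = -¼*(-11) = 11/4 ≈ 2.7500)
F + H*(-9) = 11/4 + (405/7)*(-9) = 11/4 - 3645/7 = -14503/28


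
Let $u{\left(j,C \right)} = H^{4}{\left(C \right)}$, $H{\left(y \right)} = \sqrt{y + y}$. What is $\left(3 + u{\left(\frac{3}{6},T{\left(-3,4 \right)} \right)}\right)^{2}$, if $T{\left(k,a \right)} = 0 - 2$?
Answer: $361$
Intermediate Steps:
$T{\left(k,a \right)} = -2$ ($T{\left(k,a \right)} = 0 - 2 = -2$)
$H{\left(y \right)} = \sqrt{2} \sqrt{y}$ ($H{\left(y \right)} = \sqrt{2 y} = \sqrt{2} \sqrt{y}$)
$u{\left(j,C \right)} = 4 C^{2}$ ($u{\left(j,C \right)} = \left(\sqrt{2} \sqrt{C}\right)^{4} = 4 C^{2}$)
$\left(3 + u{\left(\frac{3}{6},T{\left(-3,4 \right)} \right)}\right)^{2} = \left(3 + 4 \left(-2\right)^{2}\right)^{2} = \left(3 + 4 \cdot 4\right)^{2} = \left(3 + 16\right)^{2} = 19^{2} = 361$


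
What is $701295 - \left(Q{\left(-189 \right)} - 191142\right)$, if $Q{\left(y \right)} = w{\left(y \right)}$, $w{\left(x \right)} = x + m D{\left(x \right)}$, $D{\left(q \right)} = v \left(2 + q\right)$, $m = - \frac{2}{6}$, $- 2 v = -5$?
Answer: $\frac{5354821}{6} \approx 8.9247 \cdot 10^{5}$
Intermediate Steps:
$v = \frac{5}{2}$ ($v = \left(- \frac{1}{2}\right) \left(-5\right) = \frac{5}{2} \approx 2.5$)
$m = - \frac{1}{3}$ ($m = \left(-2\right) \frac{1}{6} = - \frac{1}{3} \approx -0.33333$)
$D{\left(q \right)} = 5 + \frac{5 q}{2}$ ($D{\left(q \right)} = \frac{5 \left(2 + q\right)}{2} = 5 + \frac{5 q}{2}$)
$w{\left(x \right)} = - \frac{5}{3} + \frac{x}{6}$ ($w{\left(x \right)} = x - \frac{5 + \frac{5 x}{2}}{3} = x - \left(\frac{5}{3} + \frac{5 x}{6}\right) = - \frac{5}{3} + \frac{x}{6}$)
$Q{\left(y \right)} = - \frac{5}{3} + \frac{y}{6}$
$701295 - \left(Q{\left(-189 \right)} - 191142\right) = 701295 - \left(\left(- \frac{5}{3} + \frac{1}{6} \left(-189\right)\right) - 191142\right) = 701295 - \left(\left(- \frac{5}{3} - \frac{63}{2}\right) - 191142\right) = 701295 - \left(- \frac{199}{6} - 191142\right) = 701295 - - \frac{1147051}{6} = 701295 + \frac{1147051}{6} = \frac{5354821}{6}$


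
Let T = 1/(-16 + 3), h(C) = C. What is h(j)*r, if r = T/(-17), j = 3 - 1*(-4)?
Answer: 7/221 ≈ 0.031674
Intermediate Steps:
j = 7 (j = 3 + 4 = 7)
T = -1/13 (T = 1/(-13) = -1/13 ≈ -0.076923)
r = 1/221 (r = -1/13/(-17) = -1/13*(-1/17) = 1/221 ≈ 0.0045249)
h(j)*r = 7*(1/221) = 7/221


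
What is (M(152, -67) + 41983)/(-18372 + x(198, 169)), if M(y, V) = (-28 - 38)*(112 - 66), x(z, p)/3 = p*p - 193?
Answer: 38947/66732 ≈ 0.58363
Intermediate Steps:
x(z, p) = -579 + 3*p² (x(z, p) = 3*(p*p - 193) = 3*(p² - 193) = 3*(-193 + p²) = -579 + 3*p²)
M(y, V) = -3036 (M(y, V) = -66*46 = -3036)
(M(152, -67) + 41983)/(-18372 + x(198, 169)) = (-3036 + 41983)/(-18372 + (-579 + 3*169²)) = 38947/(-18372 + (-579 + 3*28561)) = 38947/(-18372 + (-579 + 85683)) = 38947/(-18372 + 85104) = 38947/66732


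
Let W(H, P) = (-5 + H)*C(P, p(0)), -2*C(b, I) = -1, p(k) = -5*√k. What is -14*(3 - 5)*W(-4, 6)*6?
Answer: -756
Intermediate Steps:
C(b, I) = ½ (C(b, I) = -½*(-1) = ½)
W(H, P) = -5/2 + H/2 (W(H, P) = (-5 + H)*(½) = -5/2 + H/2)
-14*(3 - 5)*W(-4, 6)*6 = -14*(3 - 5)*(-5/2 + (½)*(-4))*6 = -(-28)*(-5/2 - 2)*6 = -(-28)*(-9)/2*6 = -14*9*6 = -126*6 = -756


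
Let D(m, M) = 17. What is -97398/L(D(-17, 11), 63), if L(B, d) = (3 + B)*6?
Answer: -16233/20 ≈ -811.65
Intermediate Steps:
L(B, d) = 18 + 6*B
-97398/L(D(-17, 11), 63) = -97398/(18 + 6*17) = -97398/(18 + 102) = -97398/120 = -97398*1/120 = -16233/20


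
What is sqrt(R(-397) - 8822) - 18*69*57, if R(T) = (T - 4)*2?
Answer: -70794 + 2*I*sqrt(2406) ≈ -70794.0 + 98.102*I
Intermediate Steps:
R(T) = -8 + 2*T (R(T) = (-4 + T)*2 = -8 + 2*T)
sqrt(R(-397) - 8822) - 18*69*57 = sqrt((-8 + 2*(-397)) - 8822) - 18*69*57 = sqrt((-8 - 794) - 8822) - 1242*57 = sqrt(-802 - 8822) - 70794 = sqrt(-9624) - 70794 = 2*I*sqrt(2406) - 70794 = -70794 + 2*I*sqrt(2406)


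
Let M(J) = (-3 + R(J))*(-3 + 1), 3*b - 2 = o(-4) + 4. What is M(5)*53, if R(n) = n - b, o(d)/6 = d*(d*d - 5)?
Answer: -9328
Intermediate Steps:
o(d) = 6*d*(-5 + d²) (o(d) = 6*(d*(d*d - 5)) = 6*(d*(d² - 5)) = 6*(d*(-5 + d²)) = 6*d*(-5 + d²))
b = -86 (b = ⅔ + (6*(-4)*(-5 + (-4)²) + 4)/3 = ⅔ + (6*(-4)*(-5 + 16) + 4)/3 = ⅔ + (6*(-4)*11 + 4)/3 = ⅔ + (-264 + 4)/3 = ⅔ + (⅓)*(-260) = ⅔ - 260/3 = -86)
R(n) = 86 + n (R(n) = n - 1*(-86) = n + 86 = 86 + n)
M(J) = -166 - 2*J (M(J) = (-3 + (86 + J))*(-3 + 1) = (83 + J)*(-2) = -166 - 2*J)
M(5)*53 = (-166 - 2*5)*53 = (-166 - 10)*53 = -176*53 = -9328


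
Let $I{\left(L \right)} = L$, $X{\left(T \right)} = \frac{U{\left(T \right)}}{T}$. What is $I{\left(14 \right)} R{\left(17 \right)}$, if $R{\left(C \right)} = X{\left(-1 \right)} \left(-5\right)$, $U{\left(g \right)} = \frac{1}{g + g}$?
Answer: $-35$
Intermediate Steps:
$U{\left(g \right)} = \frac{1}{2 g}$
$X{\left(T \right)} = \frac{1}{2 T^{2}}$ ($X{\left(T \right)} = \frac{\frac{1}{2} \frac{1}{T}}{T} = \frac{1}{2 T^{2}}$)
$R{\left(C \right)} = - \frac{5}{2}$ ($R{\left(C \right)} = \frac{1}{2 \cdot 1} \left(-5\right) = \frac{1}{2} \cdot 1 \left(-5\right) = \frac{1}{2} \left(-5\right) = - \frac{5}{2}$)
$I{\left(14 \right)} R{\left(17 \right)} = 14 \left(- \frac{5}{2}\right) = -35$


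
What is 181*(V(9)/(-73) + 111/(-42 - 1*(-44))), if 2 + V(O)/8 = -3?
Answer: 1481123/146 ≈ 10145.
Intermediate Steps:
V(O) = -40 (V(O) = -16 + 8*(-3) = -16 - 24 = -40)
181*(V(9)/(-73) + 111/(-42 - 1*(-44))) = 181*(-40/(-73) + 111/(-42 - 1*(-44))) = 181*(-40*(-1/73) + 111/(-42 + 44)) = 181*(40/73 + 111/2) = 181*(8183/146) = 1481123/146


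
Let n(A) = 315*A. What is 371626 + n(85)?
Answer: 398401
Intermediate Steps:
371626 + n(85) = 371626 + 315*85 = 371626 + 26775 = 398401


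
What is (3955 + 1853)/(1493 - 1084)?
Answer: 5808/409 ≈ 14.200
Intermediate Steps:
(3955 + 1853)/(1493 - 1084) = 5808/409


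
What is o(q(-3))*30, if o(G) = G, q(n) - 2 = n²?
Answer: 330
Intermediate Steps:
q(n) = 2 + n²
o(q(-3))*30 = (2 + (-3)²)*30 = (2 + 9)*30 = 11*30 = 330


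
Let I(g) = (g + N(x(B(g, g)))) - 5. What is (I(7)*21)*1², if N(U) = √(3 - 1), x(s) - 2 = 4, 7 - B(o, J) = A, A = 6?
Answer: 42 + 21*√2 ≈ 71.698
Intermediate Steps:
B(o, J) = 1 (B(o, J) = 7 - 1*6 = 7 - 6 = 1)
x(s) = 6 (x(s) = 2 + 4 = 6)
N(U) = √2
I(g) = -5 + g + √2 (I(g) = (g + √2) - 5 = -5 + g + √2)
(I(7)*21)*1² = ((-5 + 7 + √2)*21)*1² = ((2 + √2)*21)*1 = (42 + 21*√2)*1 = 42 + 21*√2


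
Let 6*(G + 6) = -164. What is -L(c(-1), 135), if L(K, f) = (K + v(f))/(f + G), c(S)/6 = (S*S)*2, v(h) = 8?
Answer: -12/61 ≈ -0.19672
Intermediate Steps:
G = -100/3 (G = -6 + (⅙)*(-164) = -6 - 82/3 = -100/3 ≈ -33.333)
c(S) = 12*S² (c(S) = 6*((S*S)*2) = 6*(S²*2) = 6*(2*S²) = 12*S²)
L(K, f) = (8 + K)/(-100/3 + f) (L(K, f) = (K + 8)/(f - 100/3) = (8 + K)/(-100/3 + f))
-L(c(-1), 135) = -3*(8 + 12*(-1)²)/(-100 + 3*135) = -3*(8 + 12*1)/(-100 + 405) = -3*(8 + 12)/305 = -3*20/305 = -1*12/61 = -12/61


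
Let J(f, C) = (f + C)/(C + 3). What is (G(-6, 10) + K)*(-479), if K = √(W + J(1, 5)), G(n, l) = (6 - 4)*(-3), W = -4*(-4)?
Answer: 2874 - 479*√67/2 ≈ 913.61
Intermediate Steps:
W = 16
G(n, l) = -6 (G(n, l) = 2*(-3) = -6)
J(f, C) = (C + f)/(3 + C)
K = √67/2 (K = √(16 + (5 + 1)/(3 + 5)) = √(16 + 6/8) = √(16 + (⅛)*6) = √(16 + ¾) = √(67/4) = √67/2 ≈ 4.0927)
(G(-6, 10) + K)*(-479) = (-6 + √67/2)*(-479) = 2874 - 479*√67/2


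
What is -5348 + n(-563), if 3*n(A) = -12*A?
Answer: -3096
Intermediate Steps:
n(A) = -4*A (n(A) = (-12*A)/3 = -4*A)
-5348 + n(-563) = -5348 - 4*(-563) = -5348 + 2252 = -3096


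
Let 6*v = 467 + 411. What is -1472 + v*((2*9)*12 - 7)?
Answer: 87335/3 ≈ 29112.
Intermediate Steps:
v = 439/3 (v = (467 + 411)/6 = (⅙)*878 = 439/3 ≈ 146.33)
-1472 + v*((2*9)*12 - 7) = -1472 + 439*((2*9)*12 - 7)/3 = -1472 + 439*(18*12 - 7)/3 = -1472 + 439*(216 - 7)/3 = -1472 + (439/3)*209 = -1472 + 91751/3 = 87335/3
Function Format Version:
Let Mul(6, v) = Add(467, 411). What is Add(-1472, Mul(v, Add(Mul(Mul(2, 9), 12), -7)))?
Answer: Rational(87335, 3) ≈ 29112.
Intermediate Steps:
v = Rational(439, 3) (v = Mul(Rational(1, 6), Add(467, 411)) = Mul(Rational(1, 6), 878) = Rational(439, 3) ≈ 146.33)
Add(-1472, Mul(v, Add(Mul(Mul(2, 9), 12), -7))) = Add(-1472, Mul(Rational(439, 3), Add(Mul(Mul(2, 9), 12), -7))) = Add(-1472, Mul(Rational(439, 3), Add(Mul(18, 12), -7))) = Add(-1472, Mul(Rational(439, 3), Add(216, -7))) = Add(-1472, Mul(Rational(439, 3), 209)) = Add(-1472, Rational(91751, 3)) = Rational(87335, 3)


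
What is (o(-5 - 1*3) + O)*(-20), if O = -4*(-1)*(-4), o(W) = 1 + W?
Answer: 460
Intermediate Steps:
O = -16 (O = 4*(-4) = -16)
(o(-5 - 1*3) + O)*(-20) = ((1 + (-5 - 1*3)) - 16)*(-20) = ((1 + (-5 - 3)) - 16)*(-20) = ((1 - 8) - 16)*(-20) = (-7 - 16)*(-20) = -23*(-20) = 460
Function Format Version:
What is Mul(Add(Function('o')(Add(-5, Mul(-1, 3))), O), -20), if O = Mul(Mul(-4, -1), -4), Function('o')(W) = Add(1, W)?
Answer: 460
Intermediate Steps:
O = -16 (O = Mul(4, -4) = -16)
Mul(Add(Function('o')(Add(-5, Mul(-1, 3))), O), -20) = Mul(Add(Add(1, Add(-5, Mul(-1, 3))), -16), -20) = Mul(Add(Add(1, Add(-5, -3)), -16), -20) = Mul(Add(Add(1, -8), -16), -20) = Mul(Add(-7, -16), -20) = Mul(-23, -20) = 460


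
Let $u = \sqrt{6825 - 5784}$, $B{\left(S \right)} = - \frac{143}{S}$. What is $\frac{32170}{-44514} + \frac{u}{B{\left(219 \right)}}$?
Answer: $- \frac{16085}{22257} - \frac{219 \sqrt{1041}}{143} \approx -50.135$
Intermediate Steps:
$u = \sqrt{1041} \approx 32.265$
$\frac{32170}{-44514} + \frac{u}{B{\left(219 \right)}} = \frac{32170}{-44514} + \frac{\sqrt{1041}}{\left(-143\right) \frac{1}{219}} = 32170 \left(- \frac{1}{44514}\right) + \frac{\sqrt{1041}}{\left(-143\right) \frac{1}{219}} = - \frac{16085}{22257} + \frac{\sqrt{1041}}{- \frac{143}{219}} = - \frac{16085}{22257} + \sqrt{1041} \left(- \frac{219}{143}\right) = - \frac{16085}{22257} - \frac{219 \sqrt{1041}}{143}$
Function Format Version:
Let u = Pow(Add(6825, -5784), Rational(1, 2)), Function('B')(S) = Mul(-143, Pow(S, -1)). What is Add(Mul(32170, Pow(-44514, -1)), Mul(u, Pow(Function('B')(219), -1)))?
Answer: Add(Rational(-16085, 22257), Mul(Rational(-219, 143), Pow(1041, Rational(1, 2)))) ≈ -50.135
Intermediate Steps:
u = Pow(1041, Rational(1, 2)) ≈ 32.265
Add(Mul(32170, Pow(-44514, -1)), Mul(u, Pow(Function('B')(219), -1))) = Add(Mul(32170, Pow(-44514, -1)), Mul(Pow(1041, Rational(1, 2)), Pow(Mul(-143, Pow(219, -1)), -1))) = Add(Mul(32170, Rational(-1, 44514)), Mul(Pow(1041, Rational(1, 2)), Pow(Mul(-143, Rational(1, 219)), -1))) = Add(Rational(-16085, 22257), Mul(Pow(1041, Rational(1, 2)), Pow(Rational(-143, 219), -1))) = Add(Rational(-16085, 22257), Mul(Pow(1041, Rational(1, 2)), Rational(-219, 143))) = Add(Rational(-16085, 22257), Mul(Rational(-219, 143), Pow(1041, Rational(1, 2))))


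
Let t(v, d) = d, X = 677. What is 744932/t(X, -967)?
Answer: -744932/967 ≈ -770.35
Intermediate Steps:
744932/t(X, -967) = 744932/(-967) = 744932*(-1/967) = -744932/967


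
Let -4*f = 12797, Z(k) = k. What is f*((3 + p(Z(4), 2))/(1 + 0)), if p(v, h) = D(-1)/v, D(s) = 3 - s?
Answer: -12797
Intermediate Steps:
f = -12797/4 (f = -¼*12797 = -12797/4 ≈ -3199.3)
p(v, h) = 4/v (p(v, h) = (3 - 1*(-1))/v = (3 + 1)/v = 4/v)
f*((3 + p(Z(4), 2))/(1 + 0)) = -12797*(3 + 4/4)/(4*(1 + 0)) = -12797*(3 + 4*(¼))/(4*1) = -12797*(3 + 1)/4 = -12797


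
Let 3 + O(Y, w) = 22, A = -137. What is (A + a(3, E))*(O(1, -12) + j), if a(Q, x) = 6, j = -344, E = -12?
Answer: 42575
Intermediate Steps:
O(Y, w) = 19 (O(Y, w) = -3 + 22 = 19)
(A + a(3, E))*(O(1, -12) + j) = (-137 + 6)*(19 - 344) = -131*(-325) = 42575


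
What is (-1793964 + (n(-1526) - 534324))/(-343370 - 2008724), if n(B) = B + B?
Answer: 1165670/1176047 ≈ 0.99118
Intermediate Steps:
n(B) = 2*B
(-1793964 + (n(-1526) - 534324))/(-343370 - 2008724) = (-1793964 + (2*(-1526) - 534324))/(-343370 - 2008724) = (-1793964 + (-3052 - 534324))/(-2352094) = (-1793964 - 537376)*(-1/2352094) = -2331340*(-1/2352094) = 1165670/1176047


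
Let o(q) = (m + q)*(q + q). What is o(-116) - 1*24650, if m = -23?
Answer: 7598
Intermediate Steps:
o(q) = 2*q*(-23 + q) (o(q) = (-23 + q)*(q + q) = (-23 + q)*(2*q) = 2*q*(-23 + q))
o(-116) - 1*24650 = 2*(-116)*(-23 - 116) - 1*24650 = 2*(-116)*(-139) - 24650 = 32248 - 24650 = 7598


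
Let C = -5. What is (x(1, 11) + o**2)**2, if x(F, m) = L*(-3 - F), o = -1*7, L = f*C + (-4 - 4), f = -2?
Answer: 1681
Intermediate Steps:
L = 2 (L = -2*(-5) + (-4 - 4) = 10 - 8 = 2)
o = -7
x(F, m) = -6 - 2*F (x(F, m) = 2*(-3 - F) = -6 - 2*F)
(x(1, 11) + o**2)**2 = ((-6 - 2*1) + (-7)**2)**2 = ((-6 - 2) + 49)**2 = (-8 + 49)**2 = 41**2 = 1681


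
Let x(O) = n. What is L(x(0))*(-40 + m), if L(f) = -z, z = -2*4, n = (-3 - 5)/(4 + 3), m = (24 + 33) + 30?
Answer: 376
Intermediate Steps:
m = 87 (m = 57 + 30 = 87)
n = -8/7 ≈ -1.1429
x(O) = -8/7
z = -8
L(f) = 8 (L(f) = -1*(-8) = 8)
L(x(0))*(-40 + m) = 8*(-40 + 87) = 8*47 = 376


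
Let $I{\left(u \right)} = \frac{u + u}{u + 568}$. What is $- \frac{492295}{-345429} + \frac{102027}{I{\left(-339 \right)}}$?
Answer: $- \frac{2690110864499}{78066954} \approx -34459.0$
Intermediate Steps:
$I{\left(u \right)} = \frac{2 u}{568 + u}$
$- \frac{492295}{-345429} + \frac{102027}{I{\left(-339 \right)}} = - \frac{492295}{-345429} + \frac{102027}{2 \left(-339\right) \frac{1}{568 - 339}} = \left(-492295\right) \left(- \frac{1}{345429}\right) + \frac{102027}{2 \left(-339\right) \frac{1}{229}} = \frac{492295}{345429} + \frac{102027}{2 \left(-339\right) \frac{1}{229}} = \frac{492295}{345429} + \frac{102027}{- \frac{678}{229}} = \frac{492295}{345429} + 102027 \left(- \frac{229}{678}\right) = \frac{492295}{345429} - \frac{7788061}{226} = - \frac{2690110864499}{78066954}$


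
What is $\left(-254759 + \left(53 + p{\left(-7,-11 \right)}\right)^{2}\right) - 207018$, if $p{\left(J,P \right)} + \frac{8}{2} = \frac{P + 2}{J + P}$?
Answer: $- \frac{1837307}{4} \approx -4.5933 \cdot 10^{5}$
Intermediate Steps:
$p{\left(J,P \right)} = -4 + \frac{2 + P}{J + P}$ ($p{\left(J,P \right)} = -4 + \frac{P + 2}{J + P} = -4 + \frac{2 + P}{J + P}$)
$\left(-254759 + \left(53 + p{\left(-7,-11 \right)}\right)^{2}\right) - 207018 = \left(-254759 + \left(53 + \frac{2 - -28 - -33}{-7 - 11}\right)^{2}\right) - 207018 = \left(-254759 + \left(53 + \frac{2 + 28 + 33}{-18}\right)^{2}\right) - 207018 = \left(-254759 + \left(53 - \frac{7}{2}\right)^{2}\right) - 207018 = \left(-254759 + \left(\frac{99}{2}\right)^{2}\right) - 207018 = \left(-254759 + \frac{9801}{4}\right) - 207018 = - \frac{1009235}{4} - 207018 = - \frac{1837307}{4}$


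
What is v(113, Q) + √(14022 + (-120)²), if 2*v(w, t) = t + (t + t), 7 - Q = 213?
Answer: -309 + 3*√3158 ≈ -140.41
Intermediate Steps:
Q = -206 (Q = 7 - 1*213 = 7 - 213 = -206)
v(w, t) = 3*t/2 (v(w, t) = (t + (t + t))/2 = (t + 2*t)/2 = (3*t)/2 = 3*t/2)
v(113, Q) + √(14022 + (-120)²) = (3/2)*(-206) + √(14022 + (-120)²) = -309 + √(14022 + 14400) = -309 + √28422 = -309 + 3*√3158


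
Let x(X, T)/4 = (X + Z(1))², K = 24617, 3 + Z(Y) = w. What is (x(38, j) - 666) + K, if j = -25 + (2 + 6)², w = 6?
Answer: 30675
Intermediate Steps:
Z(Y) = 3 (Z(Y) = -3 + 6 = 3)
j = 39 (j = -25 + 8² = -25 + 64 = 39)
x(X, T) = 4*(3 + X)² (x(X, T) = 4*(X + 3)² = 4*(3 + X)²)
(x(38, j) - 666) + K = (4*(3 + 38)² - 666) + 24617 = (4*41² - 666) + 24617 = (4*1681 - 666) + 24617 = (6724 - 666) + 24617 = 6058 + 24617 = 30675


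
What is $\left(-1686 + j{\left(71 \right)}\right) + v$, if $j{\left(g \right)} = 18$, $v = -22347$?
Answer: $-24015$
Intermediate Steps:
$\left(-1686 + j{\left(71 \right)}\right) + v = \left(-1686 + 18\right) - 22347 = -1668 - 22347 = -24015$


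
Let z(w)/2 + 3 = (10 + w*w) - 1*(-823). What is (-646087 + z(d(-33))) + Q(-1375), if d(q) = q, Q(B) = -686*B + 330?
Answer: 301331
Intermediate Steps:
Q(B) = 330 - 686*B
z(w) = 1660 + 2*w² (z(w) = -6 + 2*((10 + w*w) - 1*(-823)) = -6 + 2*((10 + w²) + 823) = -6 + 2*(833 + w²) = -6 + (1666 + 2*w²) = 1660 + 2*w²)
(-646087 + z(d(-33))) + Q(-1375) = (-646087 + (1660 + 2*(-33)²)) + (330 - 686*(-1375)) = (-646087 + (1660 + 2*1089)) + (330 + 943250) = (-646087 + (1660 + 2178)) + 943580 = (-646087 + 3838) + 943580 = -642249 + 943580 = 301331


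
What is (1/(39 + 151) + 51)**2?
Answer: 93915481/36100 ≈ 2601.5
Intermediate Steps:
(1/(39 + 151) + 51)**2 = (1/190 + 51)**2 = (9691/190)**2 = 93915481/36100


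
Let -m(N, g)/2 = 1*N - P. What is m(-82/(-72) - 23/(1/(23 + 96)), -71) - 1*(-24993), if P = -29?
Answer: 547321/18 ≈ 30407.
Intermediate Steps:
m(N, g) = -58 - 2*N (m(N, g) = -2*(1*N - 1*(-29)) = -2*(N + 29) = -2*(29 + N) = -58 - 2*N)
m(-82/(-72) - 23/(1/(23 + 96)), -71) - 1*(-24993) = (-58 - 2*(-82/(-72) - 23/(1/(23 + 96)))) - 1*(-24993) = (-58 - 2*(-82*(-1/72) - 23/(1/119))) + 24993 = (-58 - 2*(41/36 - 23/1/119)) + 24993 = (-58 - 2*(41/36 - 23*119)) + 24993 = (-58 - 2*(41/36 - 2737)) + 24993 = (-58 - 2*(-98491/36)) + 24993 = (-58 + 98491/18) + 24993 = 97447/18 + 24993 = 547321/18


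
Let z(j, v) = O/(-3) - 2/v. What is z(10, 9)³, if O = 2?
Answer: -512/729 ≈ -0.70233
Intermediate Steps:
z(j, v) = -⅔ - 2/v (z(j, v) = 2/(-3) - 2/v = 2*(-⅓) - 2/v = -⅔ - 2/v)
z(10, 9)³ = (-⅔ - 2/9)³ = (-8/9)³ = -512/729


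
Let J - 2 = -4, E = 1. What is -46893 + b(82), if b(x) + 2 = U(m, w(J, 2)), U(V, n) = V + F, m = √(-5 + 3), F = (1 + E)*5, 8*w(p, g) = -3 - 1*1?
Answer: -46885 + I*√2 ≈ -46885.0 + 1.4142*I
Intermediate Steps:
J = -2 (J = 2 - 4 = -2)
w(p, g) = -½ (w(p, g) = (-3 - 1*1)/8 = (-3 - 1)/8 = (⅛)*(-4) = -½)
F = 10 (F = (1 + 1)*5 = 2*5 = 10)
m = I*√2 (m = √(-2) = I*√2 ≈ 1.4142*I)
U(V, n) = 10 + V (U(V, n) = V + 10 = 10 + V)
b(x) = 8 + I*√2 (b(x) = -2 + (10 + I*√2) = 8 + I*√2)
-46893 + b(82) = -46893 + (8 + I*√2) = -46885 + I*√2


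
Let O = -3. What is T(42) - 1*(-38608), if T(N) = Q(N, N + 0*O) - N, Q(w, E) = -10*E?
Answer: 38146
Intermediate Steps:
T(N) = -11*N (T(N) = -10*(N + 0*(-3)) - N = -10*(N + 0) - N = -10*N - N = -11*N)
T(42) - 1*(-38608) = -11*42 - 1*(-38608) = -462 + 38608 = 38146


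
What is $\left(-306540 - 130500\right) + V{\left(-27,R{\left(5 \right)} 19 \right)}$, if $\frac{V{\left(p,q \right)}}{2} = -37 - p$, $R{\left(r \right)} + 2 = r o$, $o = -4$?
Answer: $-437060$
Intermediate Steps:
$R{\left(r \right)} = -2 - 4 r$ ($R{\left(r \right)} = -2 + r \left(-4\right) = -2 - 4 r$)
$V{\left(p,q \right)} = -74 - 2 p$ ($V{\left(p,q \right)} = 2 \left(-37 - p\right) = -74 - 2 p$)
$\left(-306540 - 130500\right) + V{\left(-27,R{\left(5 \right)} 19 \right)} = \left(-306540 - 130500\right) - 20 = -437040 + \left(-74 + 54\right) = -437040 - 20 = -437060$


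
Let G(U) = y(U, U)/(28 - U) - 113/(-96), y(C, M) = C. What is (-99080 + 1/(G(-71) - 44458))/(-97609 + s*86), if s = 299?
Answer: 13954574535128/10125798707865 ≈ 1.3781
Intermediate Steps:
G(U) = 113/96 + U/(28 - U) (G(U) = U/(28 - U) - 113/(-96) = U/(28 - U) - 113*(-1/96) = U/(28 - U) + 113/96 = 113/96 + U/(28 - U))
(-99080 + 1/(G(-71) - 44458))/(-97609 + s*86) = (-99080 + 1/((-3164 + 17*(-71))/(96*(-28 - 71)) - 44458))/(-97609 + 299*86) = (-99080 + 1/((1/96)*(-3164 - 1207)/(-99) - 44458))/(-97609 + 25714) = (-99080 + 1/((1/96)*(-1/99)*(-4371) - 44458))/(-71895) = (-99080 + 1/(1457/3168 - 44458))*(-1/71895) = (-99080 + 1/(-140841487/3168))*(-1/71895) = (-99080 - 3168/140841487)*(-1/71895) = -13954574535128/140841487*(-1/71895) = 13954574535128/10125798707865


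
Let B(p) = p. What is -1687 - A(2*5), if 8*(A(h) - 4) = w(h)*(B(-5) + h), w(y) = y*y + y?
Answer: -7039/4 ≈ -1759.8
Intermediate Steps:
w(y) = y + y² (w(y) = y² + y = y + y²)
A(h) = 4 + h*(1 + h)*(-5 + h)/8 (A(h) = 4 + ((h*(1 + h))*(-5 + h))/8 = 4 + (h*(1 + h)*(-5 + h))/8 = 4 + h*(1 + h)*(-5 + h)/8)
-1687 - A(2*5) = -1687 - (4 - 5*5/4 - (2*5)²/2 + (2*5)³/8) = -1687 - (4 - 5/8*10 - ½*10² + (⅛)*10³) = -1687 - (4 - 25/4 - ½*100 + (⅛)*1000) = -1687 - (4 - 25/4 - 50 + 125) = -1687 - 1*291/4 = -1687 - 291/4 = -7039/4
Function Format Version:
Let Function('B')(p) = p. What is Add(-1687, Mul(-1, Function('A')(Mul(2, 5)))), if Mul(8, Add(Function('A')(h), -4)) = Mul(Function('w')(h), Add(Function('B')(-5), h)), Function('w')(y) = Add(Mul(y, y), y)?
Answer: Rational(-7039, 4) ≈ -1759.8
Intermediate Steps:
Function('w')(y) = Add(y, Pow(y, 2)) (Function('w')(y) = Add(Pow(y, 2), y) = Add(y, Pow(y, 2)))
Function('A')(h) = Add(4, Mul(Rational(1, 8), h, Add(1, h), Add(-5, h))) (Function('A')(h) = Add(4, Mul(Rational(1, 8), Mul(Mul(h, Add(1, h)), Add(-5, h)))) = Add(4, Mul(Rational(1, 8), Mul(h, Add(1, h), Add(-5, h)))) = Add(4, Mul(Rational(1, 8), h, Add(1, h), Add(-5, h))))
Add(-1687, Mul(-1, Function('A')(Mul(2, 5)))) = Add(-1687, Mul(-1, Add(4, Mul(Rational(-5, 8), Mul(2, 5)), Mul(Rational(-1, 2), Pow(Mul(2, 5), 2)), Mul(Rational(1, 8), Pow(Mul(2, 5), 3))))) = Add(-1687, Mul(-1, Add(4, Mul(Rational(-5, 8), 10), Mul(Rational(-1, 2), Pow(10, 2)), Mul(Rational(1, 8), Pow(10, 3))))) = Add(-1687, Mul(-1, Add(4, Rational(-25, 4), Mul(Rational(-1, 2), 100), Mul(Rational(1, 8), 1000)))) = Add(-1687, Mul(-1, Add(4, Rational(-25, 4), -50, 125))) = Add(-1687, Mul(-1, Rational(291, 4))) = Add(-1687, Rational(-291, 4)) = Rational(-7039, 4)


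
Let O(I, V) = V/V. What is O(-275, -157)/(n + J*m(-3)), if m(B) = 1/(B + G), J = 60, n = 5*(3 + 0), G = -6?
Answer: 3/25 ≈ 0.12000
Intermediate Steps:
O(I, V) = 1
n = 15 (n = 5*3 = 15)
m(B) = 1/(-6 + B) (m(B) = 1/(B - 6) = 1/(-6 + B))
O(-275, -157)/(n + J*m(-3)) = 1/(15 + 60/(-6 - 3)) = 1/(15 + 60/(-9)) = 1/(15 + 60*(-⅑)) = 1/(15 - 20/3) = 1/(25/3) = 1*(3/25) = 3/25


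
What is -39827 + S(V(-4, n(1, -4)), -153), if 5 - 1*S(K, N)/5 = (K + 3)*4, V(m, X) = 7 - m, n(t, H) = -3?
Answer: -40082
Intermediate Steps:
S(K, N) = -35 - 20*K (S(K, N) = 25 - 5*(K + 3)*4 = 25 - 5*(3 + K)*4 = 25 - 5*(12 + 4*K) = 25 + (-60 - 20*K) = -35 - 20*K)
-39827 + S(V(-4, n(1, -4)), -153) = -39827 + (-35 - 20*(7 - 1*(-4))) = -39827 + (-35 - 20*(7 + 4)) = -39827 + (-35 - 20*11) = -39827 + (-35 - 220) = -39827 - 255 = -40082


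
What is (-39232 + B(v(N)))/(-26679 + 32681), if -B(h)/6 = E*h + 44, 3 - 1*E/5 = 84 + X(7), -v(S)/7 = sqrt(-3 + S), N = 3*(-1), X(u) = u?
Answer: -19748/3001 - 9240*I*sqrt(6)/3001 ≈ -6.5805 - 7.5419*I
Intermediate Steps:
N = -3
v(S) = -7*sqrt(-3 + S)
E = -440 (E = 15 - 5*(84 + 7) = 15 - 5*91 = 15 - 455 = -440)
B(h) = -264 + 2640*h (B(h) = -6*(-440*h + 44) = -6*(44 - 440*h) = -264 + 2640*h)
(-39232 + B(v(N)))/(-26679 + 32681) = (-39232 + (-264 + 2640*(-7*sqrt(-3 - 3))))/(-26679 + 32681) = (-39232 + (-264 + 2640*(-7*I*sqrt(6))))/6002 = (-39232 + (-264 + 2640*(-7*I*sqrt(6))))*(1/6002) = (-39232 + (-264 - 18480*I*sqrt(6)))*(1/6002) = (-39496 - 18480*I*sqrt(6))*(1/6002) = -19748/3001 - 9240*I*sqrt(6)/3001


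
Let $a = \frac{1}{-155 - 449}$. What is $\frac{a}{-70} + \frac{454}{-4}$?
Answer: $- \frac{4798779}{42280} \approx -113.5$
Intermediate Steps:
$a = - \frac{1}{604}$ ($a = \frac{1}{-604} = - \frac{1}{604} \approx -0.0016556$)
$\frac{a}{-70} + \frac{454}{-4} = - \frac{1}{604 \left(-70\right)} + \frac{454}{-4} = \left(- \frac{1}{604}\right) \left(- \frac{1}{70}\right) + 454 \left(- \frac{1}{4}\right) = \frac{1}{42280} - \frac{227}{2} = - \frac{4798779}{42280}$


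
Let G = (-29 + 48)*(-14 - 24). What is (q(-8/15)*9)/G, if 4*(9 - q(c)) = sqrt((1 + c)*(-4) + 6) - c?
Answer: -21/190 + 3*sqrt(930)/14440 ≈ -0.10419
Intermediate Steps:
q(c) = 9 - sqrt(2 - 4*c)/4 + c/4 (q(c) = 9 - (sqrt((1 + c)*(-4) + 6) - c)/4 = 9 - (sqrt((-4 - 4*c) + 6) - c)/4 = 9 - (sqrt(2 - 4*c) - c)/4 = 9 + (-sqrt(2 - 4*c)/4 + c/4) = 9 - sqrt(2 - 4*c)/4 + c/4)
G = -722 (G = 19*(-38) = -722)
(q(-8/15)*9)/G = ((9 - sqrt(2 - (-32)/15)/4 + (-8/15)/4)*9)/(-722) = ((9 - sqrt(2 - (-32)/15)/4 + (-8*1/15)/4)*9)*(-1/722) = ((9 - sqrt(2 - 4*(-8/15))/4 + (1/4)*(-8/15))*9)*(-1/722) = ((9 - sqrt(2 + 32/15)/4 - 2/15)*9)*(-1/722) = ((9 - sqrt(930)/60 - 2/15)*9)*(-1/722) = ((133/15 - sqrt(930)/60)*9)*(-1/722) = (399/5 - 3*sqrt(930)/20)*(-1/722) = -21/190 + 3*sqrt(930)/14440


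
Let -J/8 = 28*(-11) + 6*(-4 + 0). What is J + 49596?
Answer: 52252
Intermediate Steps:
J = 2656 (J = -8*(28*(-11) + 6*(-4 + 0)) = -8*(-308 + 6*(-4)) = -8*(-308 - 24) = -8*(-332) = 2656)
J + 49596 = 2656 + 49596 = 52252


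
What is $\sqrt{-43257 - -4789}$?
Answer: $2 i \sqrt{9617} \approx 196.13 i$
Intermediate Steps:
$\sqrt{-43257 - -4789} = \sqrt{-43257 + \left(-1902 + 6691\right)} = \sqrt{-43257 + 4789} = \sqrt{-38468} = 2 i \sqrt{9617}$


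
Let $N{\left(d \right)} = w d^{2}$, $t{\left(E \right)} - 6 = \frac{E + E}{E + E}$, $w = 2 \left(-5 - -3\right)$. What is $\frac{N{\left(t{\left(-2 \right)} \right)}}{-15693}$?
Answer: $\frac{196}{15693} \approx 0.01249$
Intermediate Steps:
$w = -4$ ($w = 2 \left(-5 + 3\right) = 2 \left(-2\right) = -4$)
$t{\left(E \right)} = 7$ ($t{\left(E \right)} = 6 + \frac{E + E}{E + E} = 6 + \frac{2 E}{2 E} = 6 + 2 E \frac{1}{2 E} = 6 + 1 = 7$)
$N{\left(d \right)} = - 4 d^{2}$
$\frac{N{\left(t{\left(-2 \right)} \right)}}{-15693} = \frac{\left(-4\right) 7^{2}}{-15693} = - \frac{\left(-4\right) 49}{15693} = \left(- \frac{1}{15693}\right) \left(-196\right) = \frac{196}{15693}$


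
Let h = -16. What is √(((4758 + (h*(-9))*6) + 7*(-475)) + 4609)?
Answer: √6906 ≈ 83.102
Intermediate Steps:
√(((4758 + (h*(-9))*6) + 7*(-475)) + 4609) = √(((4758 - 16*(-9)*6) + 7*(-475)) + 4609) = √(((4758 + 144*6) - 3325) + 4609) = √(((4758 + 864) - 3325) + 4609) = √((5622 - 3325) + 4609) = √(2297 + 4609) = √6906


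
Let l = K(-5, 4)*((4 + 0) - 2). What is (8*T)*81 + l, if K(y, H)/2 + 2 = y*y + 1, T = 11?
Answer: 7224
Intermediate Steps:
K(y, H) = -2 + 2*y² (K(y, H) = -4 + 2*(y*y + 1) = -4 + 2*(y² + 1) = -4 + 2*(1 + y²) = -4 + (2 + 2*y²) = -2 + 2*y²)
l = 96 (l = (-2 + 2*(-5)²)*((4 + 0) - 2) = (-2 + 2*25)*(4 - 2) = (-2 + 50)*2 = 48*2 = 96)
(8*T)*81 + l = (8*11)*81 + 96 = 88*81 + 96 = 7128 + 96 = 7224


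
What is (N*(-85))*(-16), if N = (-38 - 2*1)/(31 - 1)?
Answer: -5440/3 ≈ -1813.3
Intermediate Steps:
N = -4/3 (N = (-38 - 2)/30 = -40*1/30 = -4/3 ≈ -1.3333)
(N*(-85))*(-16) = -4/3*(-85)*(-16) = (340/3)*(-16) = -5440/3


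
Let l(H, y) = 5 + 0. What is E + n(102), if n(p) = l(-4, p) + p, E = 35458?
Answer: 35565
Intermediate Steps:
l(H, y) = 5
n(p) = 5 + p
E + n(102) = 35458 + (5 + 102) = 35458 + 107 = 35565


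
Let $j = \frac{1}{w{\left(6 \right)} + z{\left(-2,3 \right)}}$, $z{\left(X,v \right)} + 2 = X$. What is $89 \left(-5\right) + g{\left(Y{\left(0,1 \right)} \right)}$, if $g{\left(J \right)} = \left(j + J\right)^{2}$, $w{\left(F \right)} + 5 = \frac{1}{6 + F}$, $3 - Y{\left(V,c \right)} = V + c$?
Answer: $- \frac{5054001}{11449} \approx -441.44$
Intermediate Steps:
$Y{\left(V,c \right)} = 3 - V - c$ ($Y{\left(V,c \right)} = 3 - \left(V + c\right) = 3 - V - c$)
$z{\left(X,v \right)} = -2 + X$
$w{\left(F \right)} = -5 + \frac{1}{6 + F}$
$j = - \frac{12}{107}$ ($j = \frac{1}{\frac{-29 - 30}{6 + 6} - 4} = \frac{1}{\frac{-29 - 30}{12} - 4} = \frac{1}{\frac{1}{12} \left(-59\right) - 4} = \frac{1}{- \frac{59}{12} - 4} = \frac{1}{- \frac{107}{12}} = - \frac{12}{107} \approx -0.11215$)
$g{\left(J \right)} = \left(- \frac{12}{107} + J\right)^{2}$
$89 \left(-5\right) + g{\left(Y{\left(0,1 \right)} \right)} = 89 \left(-5\right) + \frac{\left(-12 + 107 \left(3 - 0 - 1\right)\right)^{2}}{11449} = -445 + \frac{\left(-12 + 107 \left(3 + 0 - 1\right)\right)^{2}}{11449} = -445 + \frac{\left(-12 + 107 \cdot 2\right)^{2}}{11449} = -445 + \frac{\left(-12 + 214\right)^{2}}{11449} = -445 + \frac{202^{2}}{11449} = -445 + \frac{1}{11449} \cdot 40804 = -445 + \frac{40804}{11449} = - \frac{5054001}{11449}$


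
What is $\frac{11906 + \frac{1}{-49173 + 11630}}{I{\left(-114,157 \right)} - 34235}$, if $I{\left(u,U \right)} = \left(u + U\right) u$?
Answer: $- \frac{446986957}{1469320391} \approx -0.30421$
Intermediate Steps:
$I{\left(u,U \right)} = u \left(U + u\right)$ ($I{\left(u,U \right)} = \left(U + u\right) u = u \left(U + u\right)$)
$\frac{11906 + \frac{1}{-49173 + 11630}}{I{\left(-114,157 \right)} - 34235} = \frac{11906 + \frac{1}{-49173 + 11630}}{- 114 \left(157 - 114\right) - 34235} = \frac{11906 + \frac{1}{-37543}}{\left(-114\right) 43 - 34235} = \frac{11906 - \frac{1}{37543}}{-4902 - 34235} = \frac{446986957}{37543 \left(-39137\right)} = \frac{446986957}{37543} \left(- \frac{1}{39137}\right) = - \frac{446986957}{1469320391}$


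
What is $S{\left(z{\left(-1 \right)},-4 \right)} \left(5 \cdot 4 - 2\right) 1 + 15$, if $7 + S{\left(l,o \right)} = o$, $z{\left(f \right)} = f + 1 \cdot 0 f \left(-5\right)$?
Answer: $-183$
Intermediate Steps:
$z{\left(f \right)} = f$ ($z{\left(f \right)} = f + 0 f \left(-5\right) = f + 0 \left(-5\right) = f + 0 = f$)
$S{\left(l,o \right)} = -7 + o$
$S{\left(z{\left(-1 \right)},-4 \right)} \left(5 \cdot 4 - 2\right) 1 + 15 = \left(-7 - 4\right) \left(5 \cdot 4 - 2\right) 1 + 15 = - 11 \left(20 - 2\right) 1 + 15 = - 11 \cdot 18 \cdot 1 + 15 = \left(-11\right) 18 + 15 = -198 + 15 = -183$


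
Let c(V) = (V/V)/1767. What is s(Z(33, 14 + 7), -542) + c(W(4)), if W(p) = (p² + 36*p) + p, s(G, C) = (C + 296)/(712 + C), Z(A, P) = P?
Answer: -217256/150195 ≈ -1.4465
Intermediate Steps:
s(G, C) = (296 + C)/(712 + C)
W(p) = p² + 37*p
c(V) = 1/1767 (c(V) = 1*(1/1767) = 1/1767)
s(Z(33, 14 + 7), -542) + c(W(4)) = (296 - 542)/(712 - 542) + 1/1767 = -246/170 + 1/1767 = (1/170)*(-246) + 1/1767 = -123/85 + 1/1767 = -217256/150195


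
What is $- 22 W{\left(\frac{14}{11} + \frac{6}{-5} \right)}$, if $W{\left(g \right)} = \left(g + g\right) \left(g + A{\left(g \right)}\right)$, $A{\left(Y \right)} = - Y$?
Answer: $0$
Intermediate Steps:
$W{\left(g \right)} = 0$ ($W{\left(g \right)} = \left(g + g\right) \left(g - g\right) = 2 g 0 = 0$)
$- 22 W{\left(\frac{14}{11} + \frac{6}{-5} \right)} = \left(-22\right) 0 = 0$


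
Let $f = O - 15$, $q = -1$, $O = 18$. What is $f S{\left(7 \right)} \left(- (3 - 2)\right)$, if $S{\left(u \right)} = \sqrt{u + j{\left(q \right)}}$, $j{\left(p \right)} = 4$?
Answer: $- 3 \sqrt{11} \approx -9.9499$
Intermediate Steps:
$S{\left(u \right)} = \sqrt{4 + u}$ ($S{\left(u \right)} = \sqrt{u + 4} = \sqrt{4 + u}$)
$f = 3$ ($f = 18 - 15 = 3$)
$f S{\left(7 \right)} \left(- (3 - 2)\right) = 3 \sqrt{4 + 7} \left(- (3 - 2)\right) = 3 \sqrt{11} \left(\left(-1\right) 1\right) = 3 \sqrt{11} \left(-1\right) = - 3 \sqrt{11}$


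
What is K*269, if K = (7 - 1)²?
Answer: 9684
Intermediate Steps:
K = 36 (K = 6² = 36)
K*269 = 36*269 = 9684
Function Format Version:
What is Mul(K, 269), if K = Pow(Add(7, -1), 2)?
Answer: 9684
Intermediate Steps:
K = 36 (K = Pow(6, 2) = 36)
Mul(K, 269) = Mul(36, 269) = 9684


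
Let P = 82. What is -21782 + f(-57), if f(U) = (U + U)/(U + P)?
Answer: -544664/25 ≈ -21787.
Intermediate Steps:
f(U) = 2*U/(82 + U) (f(U) = (U + U)/(U + 82) = (2*U)/(82 + U) = 2*U/(82 + U))
-21782 + f(-57) = -21782 + 2*(-57)/(82 - 57) = -21782 + 2*(-57)/25 = -21782 + 2*(-57)*(1/25) = -21782 - 114/25 = -544664/25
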